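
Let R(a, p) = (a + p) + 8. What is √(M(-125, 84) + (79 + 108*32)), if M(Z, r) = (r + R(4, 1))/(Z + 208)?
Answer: √24360666/83 ≈ 59.466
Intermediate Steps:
R(a, p) = 8 + a + p
M(Z, r) = (13 + r)/(208 + Z) (M(Z, r) = (r + (8 + 4 + 1))/(Z + 208) = (r + 13)/(208 + Z) = (13 + r)/(208 + Z))
√(M(-125, 84) + (79 + 108*32)) = √((13 + 84)/(208 - 125) + (79 + 108*32)) = √(97/83 + (79 + 3456)) = √((1/83)*97 + 3535) = √(97/83 + 3535) = √(293502/83) = √24360666/83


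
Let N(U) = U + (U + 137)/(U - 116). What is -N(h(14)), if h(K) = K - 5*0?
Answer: -1277/102 ≈ -12.520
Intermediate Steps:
h(K) = K (h(K) = K + 0 = K)
N(U) = U + (137 + U)/(-116 + U)
-N(h(14)) = -(137 + 14² - 115*14)/(-116 + 14) = -(137 + 196 - 1610)/(-102) = -(-1)*(-1277)/102 = -1*1277/102 = -1277/102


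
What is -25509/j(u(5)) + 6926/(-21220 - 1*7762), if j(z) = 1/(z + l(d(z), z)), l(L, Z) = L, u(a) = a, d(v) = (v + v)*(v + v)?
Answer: -38813349958/14491 ≈ -2.6784e+6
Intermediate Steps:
d(v) = 4*v² (d(v) = (2*v)*(2*v) = 4*v²)
j(z) = 1/(z + 4*z²)
-25509/j(u(5)) + 6926/(-21220 - 1*7762) = -25509/(1/(5*(1 + 4*5))) + 6926/(-21220 - 1*7762) = -25509/(1/(5*(1 + 20))) + 6926/(-21220 - 7762) = -25509/((⅕)/21) + 6926/(-28982) = -25509/((⅕)*(1/21)) + 6926*(-1/28982) = -25509/1/105 - 3463/14491 = -25509*105 - 3463/14491 = -2678445 - 3463/14491 = -38813349958/14491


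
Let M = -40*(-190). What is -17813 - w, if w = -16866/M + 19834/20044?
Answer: -339168167937/19041800 ≈ -17812.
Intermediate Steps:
M = 7600
w = -23415463/19041800 (w = -16866/7600 + 19834/20044 = -16866*1/7600 + 19834*(1/20044) = -8433/3800 + 9917/10022 = -23415463/19041800 ≈ -1.2297)
-17813 - w = -17813 - 1*(-23415463/19041800) = -17813 + 23415463/19041800 = -339168167937/19041800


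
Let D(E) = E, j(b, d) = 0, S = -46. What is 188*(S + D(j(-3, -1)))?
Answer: -8648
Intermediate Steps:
188*(S + D(j(-3, -1))) = 188*(-46 + 0) = 188*(-46) = -8648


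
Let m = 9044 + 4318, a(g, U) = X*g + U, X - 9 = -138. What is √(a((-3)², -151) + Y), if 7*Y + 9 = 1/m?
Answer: I*√11489423330910/93534 ≈ 36.239*I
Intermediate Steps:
X = -129 (X = 9 - 138 = -129)
a(g, U) = U - 129*g (a(g, U) = -129*g + U = U - 129*g)
m = 13362
Y = -120257/93534 (Y = -9/7 + (⅐)/13362 = -9/7 + (⅐)*(1/13362) = -9/7 + 1/93534 = -120257/93534 ≈ -1.2857)
√(a((-3)², -151) + Y) = √((-151 - 129*(-3)²) - 120257/93534) = √((-151 - 129*9) - 120257/93534) = √((-151 - 1161) - 120257/93534) = √(-1312 - 120257/93534) = √(-122836865/93534) = I*√11489423330910/93534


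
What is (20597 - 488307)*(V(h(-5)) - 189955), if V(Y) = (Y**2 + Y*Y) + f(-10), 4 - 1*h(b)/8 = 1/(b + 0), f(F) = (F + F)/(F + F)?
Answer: 438936667884/5 ≈ 8.7787e+10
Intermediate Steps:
f(F) = 1 (f(F) = (2*F)/((2*F)) = (2*F)*(1/(2*F)) = 1)
h(b) = 32 - 8/b (h(b) = 32 - 8/(b + 0) = 32 - 8/b)
V(Y) = 1 + 2*Y**2 (V(Y) = (Y**2 + Y*Y) + 1 = (Y**2 + Y**2) + 1 = 2*Y**2 + 1 = 1 + 2*Y**2)
(20597 - 488307)*(V(h(-5)) - 189955) = (20597 - 488307)*((1 + 2*(32 - 8/(-5))**2) - 189955) = -467710*((1 + 2*(32 - 8*(-1/5))**2) - 189955) = -467710*((1 + 2*(32 + 8/5)**2) - 189955) = -467710*((1 + 2*(168/5)**2) - 189955) = -467710*((1 + 2*(28224/25)) - 189955) = -467710*((1 + 56448/25) - 189955) = -467710*(56473/25 - 189955) = -467710*(-4692402/25) = 438936667884/5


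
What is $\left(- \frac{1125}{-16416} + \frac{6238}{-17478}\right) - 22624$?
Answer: $- \frac{120209902915}{5313312} \approx -22624.0$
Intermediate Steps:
$\left(- \frac{1125}{-16416} + \frac{6238}{-17478}\right) - 22624 = \left(\left(-1125\right) \left(- \frac{1}{16416}\right) + 6238 \left(- \frac{1}{17478}\right)\right) - 22624 = \left(\frac{125}{1824} - \frac{3119}{8739}\right) - 22624 = - \frac{1532227}{5313312} - 22624 = - \frac{120209902915}{5313312}$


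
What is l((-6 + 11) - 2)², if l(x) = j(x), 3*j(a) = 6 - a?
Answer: 1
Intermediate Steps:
j(a) = 2 - a/3 (j(a) = (6 - a)/3 = 2 - a/3)
l(x) = 2 - x/3
l((-6 + 11) - 2)² = (2 - ((-6 + 11) - 2)/3)² = (2 - (5 - 2)/3)² = (2 - ⅓*3)² = (2 - 1)² = 1² = 1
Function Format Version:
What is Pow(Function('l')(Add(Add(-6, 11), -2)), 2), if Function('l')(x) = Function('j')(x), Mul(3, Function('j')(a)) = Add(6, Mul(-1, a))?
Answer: 1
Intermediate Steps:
Function('j')(a) = Add(2, Mul(Rational(-1, 3), a)) (Function('j')(a) = Mul(Rational(1, 3), Add(6, Mul(-1, a))) = Add(2, Mul(Rational(-1, 3), a)))
Function('l')(x) = Add(2, Mul(Rational(-1, 3), x))
Pow(Function('l')(Add(Add(-6, 11), -2)), 2) = Pow(Add(2, Mul(Rational(-1, 3), Add(Add(-6, 11), -2))), 2) = Pow(Add(2, Mul(Rational(-1, 3), Add(5, -2))), 2) = Pow(Add(2, Mul(Rational(-1, 3), 3)), 2) = Pow(Add(2, -1), 2) = Pow(1, 2) = 1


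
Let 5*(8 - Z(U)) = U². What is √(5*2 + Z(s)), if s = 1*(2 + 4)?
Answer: 3*√30/5 ≈ 3.2863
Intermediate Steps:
s = 6 (s = 1*6 = 6)
Z(U) = 8 - U²/5
√(5*2 + Z(s)) = √(5*2 + (8 - ⅕*6²)) = √(10 + (8 - ⅕*36)) = √(10 + (8 - 36/5)) = √(10 + ⅘) = √(54/5) = 3*√30/5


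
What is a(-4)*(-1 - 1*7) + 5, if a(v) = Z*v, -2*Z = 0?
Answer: 5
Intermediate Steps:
Z = 0 (Z = -1/2*0 = 0)
a(v) = 0 (a(v) = 0*v = 0)
a(-4)*(-1 - 1*7) + 5 = 0*(-1 - 1*7) + 5 = 0*(-1 - 7) + 5 = 0*(-8) + 5 = 0 + 5 = 5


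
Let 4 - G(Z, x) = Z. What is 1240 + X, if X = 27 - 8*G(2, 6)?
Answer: 1251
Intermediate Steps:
G(Z, x) = 4 - Z
X = 11 (X = 27 - 8*(4 - 1*2) = 27 - 8*(4 - 2) = 27 - 8*2 = 27 - 16 = 11)
1240 + X = 1240 + 11 = 1251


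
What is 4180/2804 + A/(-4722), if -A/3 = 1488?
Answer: 1343959/551687 ≈ 2.4361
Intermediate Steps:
A = -4464 (A = -3*1488 = -4464)
4180/2804 + A/(-4722) = 4180/2804 - 4464/(-4722) = 4180*(1/2804) - 4464*(-1/4722) = 1045/701 + 744/787 = 1343959/551687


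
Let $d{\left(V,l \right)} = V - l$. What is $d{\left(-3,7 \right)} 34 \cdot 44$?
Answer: $-14960$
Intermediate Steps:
$d{\left(-3,7 \right)} 34 \cdot 44 = \left(-3 - 7\right) 34 \cdot 44 = \left(-10\right) 34 \cdot 44 = \left(-340\right) 44 = -14960$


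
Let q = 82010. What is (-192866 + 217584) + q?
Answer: 106728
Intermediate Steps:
(-192866 + 217584) + q = (-192866 + 217584) + 82010 = 24718 + 82010 = 106728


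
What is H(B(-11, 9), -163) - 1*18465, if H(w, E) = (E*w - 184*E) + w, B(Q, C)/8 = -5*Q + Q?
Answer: -45497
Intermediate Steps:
B(Q, C) = -32*Q (B(Q, C) = 8*(-5*Q + Q) = 8*(-4*Q) = -32*Q)
H(w, E) = w - 184*E + E*w (H(w, E) = (-184*E + E*w) + w = w - 184*E + E*w)
H(B(-11, 9), -163) - 1*18465 = (-32*(-11) - 184*(-163) - (-5216)*(-11)) - 1*18465 = (352 + 29992 - 163*352) - 18465 = (352 + 29992 - 57376) - 18465 = -27032 - 18465 = -45497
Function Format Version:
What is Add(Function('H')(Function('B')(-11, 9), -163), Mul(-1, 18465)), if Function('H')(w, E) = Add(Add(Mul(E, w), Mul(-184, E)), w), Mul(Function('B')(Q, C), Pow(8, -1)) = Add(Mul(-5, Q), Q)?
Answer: -45497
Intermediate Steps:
Function('B')(Q, C) = Mul(-32, Q) (Function('B')(Q, C) = Mul(8, Add(Mul(-5, Q), Q)) = Mul(8, Mul(-4, Q)) = Mul(-32, Q))
Function('H')(w, E) = Add(w, Mul(-184, E), Mul(E, w)) (Function('H')(w, E) = Add(Add(Mul(-184, E), Mul(E, w)), w) = Add(w, Mul(-184, E), Mul(E, w)))
Add(Function('H')(Function('B')(-11, 9), -163), Mul(-1, 18465)) = Add(Add(Mul(-32, -11), Mul(-184, -163), Mul(-163, Mul(-32, -11))), Mul(-1, 18465)) = Add(Add(352, 29992, Mul(-163, 352)), -18465) = Add(Add(352, 29992, -57376), -18465) = Add(-27032, -18465) = -45497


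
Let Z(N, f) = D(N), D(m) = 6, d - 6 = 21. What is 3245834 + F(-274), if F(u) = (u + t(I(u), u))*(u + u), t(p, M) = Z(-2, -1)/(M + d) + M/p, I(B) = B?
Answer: 838676474/247 ≈ 3.3955e+6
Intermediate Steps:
d = 27 (d = 6 + 21 = 27)
Z(N, f) = 6
t(p, M) = 6/(27 + M) + M/p (t(p, M) = 6/(M + 27) + M/p = 6/(27 + M) + M/p)
F(u) = 2*u*(u + (u**2 + 33*u)/(u*(27 + u))) (F(u) = (u + (u**2 + 6*u + 27*u)/(u*(27 + u)))*(u + u) = (u + (u**2 + 33*u)/(u*(27 + u)))*(2*u) = 2*u*(u + (u**2 + 33*u)/(u*(27 + u))))
3245834 + F(-274) = 3245834 + 2*(-274)*(33 - 274 - 274*(27 - 274))/(27 - 274) = 3245834 + 2*(-274)*(33 - 274 - 274*(-247))/(-247) = 3245834 + 2*(-274)*(-1/247)*(33 - 274 + 67678) = 3245834 + 2*(-274)*(-1/247)*67437 = 3245834 + 36955476/247 = 838676474/247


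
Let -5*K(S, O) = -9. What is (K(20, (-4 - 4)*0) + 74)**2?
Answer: 143641/25 ≈ 5745.6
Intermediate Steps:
K(S, O) = 9/5 (K(S, O) = -1/5*(-9) = 9/5)
(K(20, (-4 - 4)*0) + 74)**2 = (9/5 + 74)**2 = (379/5)**2 = 143641/25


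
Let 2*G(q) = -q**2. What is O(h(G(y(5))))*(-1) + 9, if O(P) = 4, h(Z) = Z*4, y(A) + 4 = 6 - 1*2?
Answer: 5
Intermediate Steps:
y(A) = 0 (y(A) = -4 + (6 - 1*2) = -4 + (6 - 2) = -4 + 4 = 0)
G(q) = -q**2/2 (G(q) = (-q**2)/2 = -q**2/2)
h(Z) = 4*Z
O(h(G(y(5))))*(-1) + 9 = 4*(-1) + 9 = -4 + 9 = 5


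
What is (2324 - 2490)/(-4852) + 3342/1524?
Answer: 343091/154051 ≈ 2.2271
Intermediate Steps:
(2324 - 2490)/(-4852) + 3342/1524 = -166*(-1/4852) + 3342*(1/1524) = 83/2426 + 557/254 = 343091/154051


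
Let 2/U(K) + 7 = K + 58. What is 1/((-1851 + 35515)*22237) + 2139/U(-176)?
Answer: -100076640071999/748586368 ≈ -1.3369e+5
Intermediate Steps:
U(K) = 2/(51 + K) (U(K) = 2/(-7 + (K + 58)) = 2/(-7 + (58 + K)) = 2/(51 + K))
1/((-1851 + 35515)*22237) + 2139/U(-176) = 1/((-1851 + 35515)*22237) + 2139/((2/(51 - 176))) = (1/22237)/33664 + 2139/((2/(-125))) = (1/33664)*(1/22237) + 2139/((2*(-1/125))) = 1/748586368 + 2139/(-2/125) = 1/748586368 + 2139*(-125/2) = 1/748586368 - 267375/2 = -100076640071999/748586368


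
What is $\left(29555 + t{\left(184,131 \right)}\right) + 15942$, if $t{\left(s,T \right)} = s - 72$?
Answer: $45609$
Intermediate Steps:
$t{\left(s,T \right)} = -72 + s$ ($t{\left(s,T \right)} = s - 72 = -72 + s$)
$\left(29555 + t{\left(184,131 \right)}\right) + 15942 = \left(29555 + \left(-72 + 184\right)\right) + 15942 = \left(29555 + 112\right) + 15942 = 29667 + 15942 = 45609$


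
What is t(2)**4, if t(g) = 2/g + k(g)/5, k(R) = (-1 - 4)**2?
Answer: 1296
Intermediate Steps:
k(R) = 25 (k(R) = (-5)**2 = 25)
t(g) = 5 + 2/g (t(g) = 2/g + 25/5 = 2/g + 25*(1/5) = 2/g + 5 = 5 + 2/g)
t(2)**4 = (5 + 2/2)**4 = (5 + 2*(1/2))**4 = (5 + 1)**4 = 6**4 = 1296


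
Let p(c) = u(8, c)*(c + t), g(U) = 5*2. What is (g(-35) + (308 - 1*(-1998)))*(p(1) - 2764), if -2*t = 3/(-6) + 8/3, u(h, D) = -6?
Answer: -6400266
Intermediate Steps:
t = -13/12 (t = -(3/(-6) + 8/3)/2 = -(3*(-⅙) + 8*(⅓))/2 = -(-½ + 8/3)/2 = -½*13/6 = -13/12 ≈ -1.0833)
g(U) = 10
p(c) = 13/2 - 6*c (p(c) = -6*(c - 13/12) = -6*(-13/12 + c) = 13/2 - 6*c)
(g(-35) + (308 - 1*(-1998)))*(p(1) - 2764) = (10 + (308 - 1*(-1998)))*((13/2 - 6*1) - 2764) = (10 + (308 + 1998))*((13/2 - 6) - 2764) = (10 + 2306)*(½ - 2764) = 2316*(-5527/2) = -6400266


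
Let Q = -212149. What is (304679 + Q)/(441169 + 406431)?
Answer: 9253/84760 ≈ 0.10917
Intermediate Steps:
(304679 + Q)/(441169 + 406431) = (304679 - 212149)/(441169 + 406431) = 92530/847600 = 92530*(1/847600) = 9253/84760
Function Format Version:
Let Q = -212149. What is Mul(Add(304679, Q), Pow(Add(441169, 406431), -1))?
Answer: Rational(9253, 84760) ≈ 0.10917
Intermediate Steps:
Mul(Add(304679, Q), Pow(Add(441169, 406431), -1)) = Mul(Add(304679, -212149), Pow(Add(441169, 406431), -1)) = Mul(92530, Pow(847600, -1)) = Mul(92530, Rational(1, 847600)) = Rational(9253, 84760)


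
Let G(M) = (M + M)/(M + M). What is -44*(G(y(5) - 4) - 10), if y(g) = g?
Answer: 396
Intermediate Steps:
G(M) = 1 (G(M) = (2*M)/((2*M)) = (2*M)*(1/(2*M)) = 1)
-44*(G(y(5) - 4) - 10) = -44*(1 - 10) = -44*(-9) = 396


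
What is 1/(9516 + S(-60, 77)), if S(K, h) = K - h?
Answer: 1/9379 ≈ 0.00010662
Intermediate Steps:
1/(9516 + S(-60, 77)) = 1/(9516 + (-60 - 1*77)) = 1/(9516 + (-60 - 77)) = 1/(9516 - 137) = 1/9379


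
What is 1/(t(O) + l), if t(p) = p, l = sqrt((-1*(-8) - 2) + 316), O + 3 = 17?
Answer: -1/9 + sqrt(322)/126 ≈ 0.031304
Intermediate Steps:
O = 14 (O = -3 + 17 = 14)
l = sqrt(322) (l = sqrt((8 - 2) + 316) = sqrt(6 + 316) = sqrt(322) ≈ 17.944)
1/(t(O) + l) = 1/(14 + sqrt(322))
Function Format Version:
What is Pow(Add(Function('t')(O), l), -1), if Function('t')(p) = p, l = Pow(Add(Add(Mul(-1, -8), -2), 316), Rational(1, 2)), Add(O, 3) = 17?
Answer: Add(Rational(-1, 9), Mul(Rational(1, 126), Pow(322, Rational(1, 2)))) ≈ 0.031304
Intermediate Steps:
O = 14 (O = Add(-3, 17) = 14)
l = Pow(322, Rational(1, 2)) (l = Pow(Add(Add(8, -2), 316), Rational(1, 2)) = Pow(Add(6, 316), Rational(1, 2)) = Pow(322, Rational(1, 2)) ≈ 17.944)
Pow(Add(Function('t')(O), l), -1) = Pow(Add(14, Pow(322, Rational(1, 2))), -1)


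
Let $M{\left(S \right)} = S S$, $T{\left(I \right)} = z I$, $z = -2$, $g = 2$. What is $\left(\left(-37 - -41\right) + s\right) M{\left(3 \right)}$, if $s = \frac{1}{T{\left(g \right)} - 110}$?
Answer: $\frac{1365}{38} \approx 35.921$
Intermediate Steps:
$T{\left(I \right)} = - 2 I$
$M{\left(S \right)} = S^{2}$
$s = - \frac{1}{114}$ ($s = \frac{1}{\left(-2\right) 2 - 110} = \frac{1}{-4 - 110} = \frac{1}{-114} = - \frac{1}{114} \approx -0.0087719$)
$\left(\left(-37 - -41\right) + s\right) M{\left(3 \right)} = \left(\left(-37 - -41\right) - \frac{1}{114}\right) 3^{2} = \left(\left(-37 + 41\right) - \frac{1}{114}\right) 9 = \left(4 - \frac{1}{114}\right) 9 = \frac{455}{114} \cdot 9 = \frac{1365}{38}$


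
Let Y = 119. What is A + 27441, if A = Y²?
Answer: 41602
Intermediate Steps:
A = 14161 (A = 119² = 14161)
A + 27441 = 14161 + 27441 = 41602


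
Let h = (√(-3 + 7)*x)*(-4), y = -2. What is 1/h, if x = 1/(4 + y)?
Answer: -¼ ≈ -0.25000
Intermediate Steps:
x = ½ (x = 1/(4 - 2) = 1/2 = ½ ≈ 0.50000)
h = -4 (h = (√(-3 + 7)*(½))*(-4) = (√4*(½))*(-4) = (2*(½))*(-4) = 1*(-4) = -4)
1/h = 1/(-4) = -¼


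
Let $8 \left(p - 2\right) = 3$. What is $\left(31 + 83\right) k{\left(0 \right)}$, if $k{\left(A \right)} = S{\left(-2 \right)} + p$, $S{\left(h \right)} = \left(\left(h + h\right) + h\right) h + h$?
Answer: $\frac{5643}{4} \approx 1410.8$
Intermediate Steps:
$p = \frac{19}{8}$ ($p = 2 + \frac{1}{8} \cdot 3 = 2 + \frac{3}{8} = \frac{19}{8} \approx 2.375$)
$S{\left(h \right)} = h + 3 h^{2}$ ($S{\left(h \right)} = \left(2 h + h\right) h + h = 3 h h + h = 3 h^{2} + h = h + 3 h^{2}$)
$k{\left(A \right)} = \frac{99}{8}$ ($k{\left(A \right)} = - 2 \left(1 + 3 \left(-2\right)\right) + \frac{19}{8} = - 2 \left(1 - 6\right) + \frac{19}{8} = \left(-2\right) \left(-5\right) + \frac{19}{8} = 10 + \frac{19}{8} = \frac{99}{8}$)
$\left(31 + 83\right) k{\left(0 \right)} = \left(31 + 83\right) \frac{99}{8} = 114 \cdot \frac{99}{8} = \frac{5643}{4}$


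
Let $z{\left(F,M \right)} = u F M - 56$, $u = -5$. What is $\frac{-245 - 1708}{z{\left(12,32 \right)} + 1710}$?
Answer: $\frac{279}{38} \approx 7.3421$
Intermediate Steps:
$z{\left(F,M \right)} = -56 - 5 F M$ ($z{\left(F,M \right)} = - 5 F M - 56 = -56 - 5 F M$)
$\frac{-245 - 1708}{z{\left(12,32 \right)} + 1710} = \frac{-245 - 1708}{\left(-56 - 60 \cdot 32\right) + 1710} = - \frac{1953}{\left(-56 - 1920\right) + 1710} = - \frac{1953}{-1976 + 1710} = - \frac{1953}{-266} = \left(-1953\right) \left(- \frac{1}{266}\right) = \frac{279}{38}$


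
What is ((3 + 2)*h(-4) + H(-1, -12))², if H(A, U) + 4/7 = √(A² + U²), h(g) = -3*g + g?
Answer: 83281/49 + 552*√145/7 ≈ 2649.2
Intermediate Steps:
h(g) = -2*g
H(A, U) = -4/7 + √(A² + U²)
((3 + 2)*h(-4) + H(-1, -12))² = ((3 + 2)*(-2*(-4)) + (-4/7 + √((-1)² + (-12)²)))² = (5*8 + (-4/7 + √(1 + 144)))² = (40 + (-4/7 + √145))² = (276/7 + √145)²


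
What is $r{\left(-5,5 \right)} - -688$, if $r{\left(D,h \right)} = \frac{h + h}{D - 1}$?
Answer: $\frac{2059}{3} \approx 686.33$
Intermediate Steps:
$r{\left(D,h \right)} = \frac{2 h}{-1 + D}$
$r{\left(-5,5 \right)} - -688 = 2 \cdot 5 \frac{1}{-1 - 5} - -688 = 2 \cdot 5 \frac{1}{-6} + 688 = 2 \cdot 5 \left(- \frac{1}{6}\right) + 688 = - \frac{5}{3} + 688 = \frac{2059}{3}$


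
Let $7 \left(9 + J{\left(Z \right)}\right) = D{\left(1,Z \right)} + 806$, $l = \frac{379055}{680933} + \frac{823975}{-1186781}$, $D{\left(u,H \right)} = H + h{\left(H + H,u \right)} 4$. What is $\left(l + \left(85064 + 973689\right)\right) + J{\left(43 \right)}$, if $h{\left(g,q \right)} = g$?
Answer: $\frac{5990096462481814833}{5656828426711} \approx 1.0589 \cdot 10^{6}$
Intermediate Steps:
$D{\left(u,H \right)} = 9 H$ ($D{\left(u,H \right)} = H + \left(H + H\right) 4 = H + 2 H 4 = H + 8 H = 9 H$)
$l = - \frac{111216496720}{808118346673}$ ($l = 379055 \cdot \frac{1}{680933} + 823975 \left(- \frac{1}{1186781}\right) = \frac{379055}{680933} - \frac{823975}{1186781} = - \frac{111216496720}{808118346673} \approx -0.13762$)
$J{\left(Z \right)} = \frac{743}{7} + \frac{9 Z}{7}$ ($J{\left(Z \right)} = -9 + \frac{9 Z + 806}{7} = -9 + \frac{806 + 9 Z}{7} = -9 + \left(\frac{806}{7} + \frac{9 Z}{7}\right) = \frac{743}{7} + \frac{9 Z}{7}$)
$\left(l + \left(85064 + 973689\right)\right) + J{\left(43 \right)} = \left(- \frac{111216496720}{808118346673} + \left(85064 + 973689\right)\right) + \left(\frac{743}{7} + \frac{9}{7} \cdot 43\right) = \left(- \frac{111216496720}{808118346673} + 1058753\right) + \left(\frac{743}{7} + \frac{387}{7}\right) = \frac{855597612678582049}{808118346673} + \frac{1130}{7} = \frac{5990096462481814833}{5656828426711}$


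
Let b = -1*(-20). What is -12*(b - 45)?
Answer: 300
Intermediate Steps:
b = 20
-12*(b - 45) = -12*(20 - 45) = -12*(-25) = 300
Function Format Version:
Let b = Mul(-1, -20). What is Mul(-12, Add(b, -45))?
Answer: 300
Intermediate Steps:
b = 20
Mul(-12, Add(b, -45)) = Mul(-12, Add(20, -45)) = Mul(-12, -25) = 300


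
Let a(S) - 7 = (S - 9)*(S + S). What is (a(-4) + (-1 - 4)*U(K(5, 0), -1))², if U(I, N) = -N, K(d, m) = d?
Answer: 11236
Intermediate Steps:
a(S) = 7 + 2*S*(-9 + S) (a(S) = 7 + (S - 9)*(S + S) = 7 + (-9 + S)*(2*S) = 7 + 2*S*(-9 + S))
(a(-4) + (-1 - 4)*U(K(5, 0), -1))² = ((7 - 18*(-4) + 2*(-4)²) + (-1 - 4)*(-1*(-1)))² = ((7 + 72 + 2*16) - 5*1)² = ((7 + 72 + 32) - 5)² = (111 - 5)² = 106² = 11236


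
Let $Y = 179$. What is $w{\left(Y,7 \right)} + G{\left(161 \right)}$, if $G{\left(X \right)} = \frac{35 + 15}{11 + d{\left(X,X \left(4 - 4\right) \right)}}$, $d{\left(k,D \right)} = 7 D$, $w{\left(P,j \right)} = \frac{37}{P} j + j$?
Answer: $\frac{25582}{1969} \approx 12.992$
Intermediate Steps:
$w{\left(P,j \right)} = j + \frac{37 j}{P}$ ($w{\left(P,j \right)} = \frac{37 j}{P} + j = j + \frac{37 j}{P}$)
$G{\left(X \right)} = \frac{50}{11}$ ($G{\left(X \right)} = \frac{35 + 15}{11 + 7 X \left(4 - 4\right)} = \frac{50}{11 + 7 X 0} = \frac{50}{11 + 7 \cdot 0} = \frac{50}{11 + 0} = \frac{50}{11}$)
$w{\left(Y,7 \right)} + G{\left(161 \right)} = \frac{7 \left(37 + 179\right)}{179} + \frac{50}{11} = 7 \cdot \frac{1}{179} \cdot 216 + \frac{50}{11} = \frac{1512}{179} + \frac{50}{11} = \frac{25582}{1969}$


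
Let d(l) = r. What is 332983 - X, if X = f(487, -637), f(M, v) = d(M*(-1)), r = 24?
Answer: 332959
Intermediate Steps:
d(l) = 24
f(M, v) = 24
X = 24
332983 - X = 332983 - 1*24 = 332983 - 24 = 332959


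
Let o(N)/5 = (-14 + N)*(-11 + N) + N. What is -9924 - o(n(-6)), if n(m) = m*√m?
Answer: -9614 - 720*I*√6 ≈ -9614.0 - 1763.6*I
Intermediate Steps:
n(m) = m^(3/2)
o(N) = 5*N + 5*(-14 + N)*(-11 + N) (o(N) = 5*((-14 + N)*(-11 + N) + N) = 5*(N + (-14 + N)*(-11 + N)) = 5*N + 5*(-14 + N)*(-11 + N))
-9924 - o(n(-6)) = -9924 - (770 - (-720)*I*√6 + 5*((-6)^(3/2))²) = -9924 - (770 - (-720)*I*√6 + 5*(-6*I*√6)²) = -9924 - (770 + 720*I*√6 + 5*(-216)) = -9924 - (770 + 720*I*√6 - 1080) = -9924 - (-310 + 720*I*√6) = -9924 + (310 - 720*I*√6) = -9614 - 720*I*√6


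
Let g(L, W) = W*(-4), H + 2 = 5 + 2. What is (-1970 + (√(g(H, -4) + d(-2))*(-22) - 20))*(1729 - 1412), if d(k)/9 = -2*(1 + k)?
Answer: -630830 - 6974*√34 ≈ -6.7150e+5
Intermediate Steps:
d(k) = -18 - 18*k (d(k) = 9*(-2*(1 + k)) = 9*(-2 - 2*k) = -18 - 18*k)
H = 5 (H = -2 + (5 + 2) = -2 + 7 = 5)
g(L, W) = -4*W
(-1970 + (√(g(H, -4) + d(-2))*(-22) - 20))*(1729 - 1412) = (-1970 + (√(-4*(-4) + (-18 - 18*(-2)))*(-22) - 20))*(1729 - 1412) = (-1970 + (√(16 + (-18 + 36))*(-22) - 20))*317 = (-1970 + (√(16 + 18)*(-22) - 20))*317 = (-1970 + (√34*(-22) - 20))*317 = (-1970 + (-22*√34 - 20))*317 = (-1970 + (-20 - 22*√34))*317 = (-1990 - 22*√34)*317 = -630830 - 6974*√34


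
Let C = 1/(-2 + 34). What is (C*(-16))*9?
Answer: -9/2 ≈ -4.5000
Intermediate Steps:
C = 1/32 ≈ 0.031250
(C*(-16))*9 = ((1/32)*(-16))*9 = -½*9 = -9/2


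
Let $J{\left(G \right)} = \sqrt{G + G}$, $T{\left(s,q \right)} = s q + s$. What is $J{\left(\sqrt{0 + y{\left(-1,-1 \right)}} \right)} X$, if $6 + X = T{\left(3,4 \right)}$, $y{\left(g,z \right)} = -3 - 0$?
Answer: $9 \sqrt[4]{-3} \sqrt{2} \approx 11.845 + 11.845 i$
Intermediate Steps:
$y{\left(g,z \right)} = -3$ ($y{\left(g,z \right)} = -3 + 0 = -3$)
$T{\left(s,q \right)} = s + q s$ ($T{\left(s,q \right)} = q s + s = s + q s$)
$J{\left(G \right)} = \sqrt{2} \sqrt{G}$ ($J{\left(G \right)} = \sqrt{2 G} = \sqrt{2} \sqrt{G}$)
$X = 9$ ($X = -6 + 3 \left(1 + 4\right) = -6 + 3 \cdot 5 = -6 + 15 = 9$)
$J{\left(\sqrt{0 + y{\left(-1,-1 \right)}} \right)} X = \sqrt{2} \sqrt{\sqrt{0 - 3}} \cdot 9 = \sqrt{2} \sqrt{\sqrt{-3}} \cdot 9 = \sqrt{2} \sqrt{i \sqrt{3}} \cdot 9 = \sqrt{2} \sqrt[4]{3} \sqrt{i} 9 = 9 \sqrt{2} \sqrt[4]{3} \sqrt{i}$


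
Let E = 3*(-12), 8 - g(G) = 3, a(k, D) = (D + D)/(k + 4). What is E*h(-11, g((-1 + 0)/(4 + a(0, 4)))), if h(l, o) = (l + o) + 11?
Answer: -180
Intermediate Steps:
a(k, D) = 2*D/(4 + k) (a(k, D) = (2*D)/(4 + k) = 2*D/(4 + k))
g(G) = 5 (g(G) = 8 - 1*3 = 8 - 3 = 5)
h(l, o) = 11 + l + o
E = -36
E*h(-11, g((-1 + 0)/(4 + a(0, 4)))) = -36*(11 - 11 + 5) = -36*5 = -180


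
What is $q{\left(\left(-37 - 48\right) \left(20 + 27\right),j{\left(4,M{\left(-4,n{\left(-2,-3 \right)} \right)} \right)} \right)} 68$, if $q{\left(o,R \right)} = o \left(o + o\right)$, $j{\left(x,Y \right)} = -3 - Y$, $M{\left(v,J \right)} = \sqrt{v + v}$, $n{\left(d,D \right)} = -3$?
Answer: $2170563400$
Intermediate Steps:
$M{\left(v,J \right)} = \sqrt{2} \sqrt{v}$ ($M{\left(v,J \right)} = \sqrt{2 v} = \sqrt{2} \sqrt{v}$)
$q{\left(o,R \right)} = 2 o^{2}$ ($q{\left(o,R \right)} = o 2 o = 2 o^{2}$)
$q{\left(\left(-37 - 48\right) \left(20 + 27\right),j{\left(4,M{\left(-4,n{\left(-2,-3 \right)} \right)} \right)} \right)} 68 = 2 \left(\left(-37 - 48\right) \left(20 + 27\right)\right)^{2} \cdot 68 = 2 \left(\left(-85\right) 47\right)^{2} \cdot 68 = 2 \left(-3995\right)^{2} \cdot 68 = 2 \cdot 15960025 \cdot 68 = 31920050 \cdot 68 = 2170563400$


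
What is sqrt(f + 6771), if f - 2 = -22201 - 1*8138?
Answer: I*sqrt(23566) ≈ 153.51*I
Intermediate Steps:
f = -30337 (f = 2 + (-22201 - 1*8138) = 2 + (-22201 - 8138) = 2 - 30339 = -30337)
sqrt(f + 6771) = sqrt(-30337 + 6771) = sqrt(-23566) = I*sqrt(23566)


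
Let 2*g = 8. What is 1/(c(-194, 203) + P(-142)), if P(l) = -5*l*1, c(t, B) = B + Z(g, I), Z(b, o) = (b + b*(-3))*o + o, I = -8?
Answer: 1/969 ≈ 0.0010320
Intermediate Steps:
g = 4 (g = (½)*8 = 4)
Z(b, o) = o - 2*b*o (Z(b, o) = (b - 3*b)*o + o = (-2*b)*o + o = -2*b*o + o = o - 2*b*o)
c(t, B) = 56 + B (c(t, B) = B - 8*(1 - 2*4) = B - 8*(1 - 8) = B - 8*(-7) = B + 56 = 56 + B)
P(l) = -5*l
1/(c(-194, 203) + P(-142)) = 1/((56 + 203) - 5*(-142)) = 1/(259 + 710) = 1/969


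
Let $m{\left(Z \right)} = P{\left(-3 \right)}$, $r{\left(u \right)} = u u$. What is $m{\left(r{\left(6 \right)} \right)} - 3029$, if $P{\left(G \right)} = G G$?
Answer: $-3020$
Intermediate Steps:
$P{\left(G \right)} = G^{2}$
$r{\left(u \right)} = u^{2}$
$m{\left(Z \right)} = 9$ ($m{\left(Z \right)} = \left(-3\right)^{2} = 9$)
$m{\left(r{\left(6 \right)} \right)} - 3029 = 9 - 3029 = -3020$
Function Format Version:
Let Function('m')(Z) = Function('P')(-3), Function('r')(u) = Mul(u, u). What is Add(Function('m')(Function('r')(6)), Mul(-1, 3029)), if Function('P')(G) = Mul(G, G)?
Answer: -3020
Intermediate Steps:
Function('P')(G) = Pow(G, 2)
Function('r')(u) = Pow(u, 2)
Function('m')(Z) = 9 (Function('m')(Z) = Pow(-3, 2) = 9)
Add(Function('m')(Function('r')(6)), Mul(-1, 3029)) = Add(9, Mul(-1, 3029)) = Add(9, -3029) = -3020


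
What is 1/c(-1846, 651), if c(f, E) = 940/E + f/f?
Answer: 651/1591 ≈ 0.40918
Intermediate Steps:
c(f, E) = 1 + 940/E (c(f, E) = 940/E + 1 = 1 + 940/E)
1/c(-1846, 651) = 1/((940 + 651)/651) = 1/((1/651)*1591) = 1/(1591/651) = 651/1591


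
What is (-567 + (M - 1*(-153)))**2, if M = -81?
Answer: 245025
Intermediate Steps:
(-567 + (M - 1*(-153)))**2 = (-567 + (-81 - 1*(-153)))**2 = (-567 + (-81 + 153))**2 = (-567 + 72)**2 = (-495)**2 = 245025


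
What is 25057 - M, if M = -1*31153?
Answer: 56210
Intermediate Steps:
M = -31153
25057 - M = 25057 - 1*(-31153) = 25057 + 31153 = 56210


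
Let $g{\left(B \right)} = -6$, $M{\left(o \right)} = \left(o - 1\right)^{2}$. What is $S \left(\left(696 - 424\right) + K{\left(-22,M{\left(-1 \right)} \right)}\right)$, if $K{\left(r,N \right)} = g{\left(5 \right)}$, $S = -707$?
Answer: $-188062$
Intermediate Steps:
$M{\left(o \right)} = \left(-1 + o\right)^{2}$
$K{\left(r,N \right)} = -6$
$S \left(\left(696 - 424\right) + K{\left(-22,M{\left(-1 \right)} \right)}\right) = - 707 \left(\left(696 - 424\right) - 6\right) = - 707 \left(272 - 6\right) = \left(-707\right) 266 = -188062$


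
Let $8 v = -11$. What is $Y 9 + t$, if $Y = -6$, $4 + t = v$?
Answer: $- \frac{475}{8} \approx -59.375$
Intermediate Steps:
$v = - \frac{11}{8}$ ($v = \frac{1}{8} \left(-11\right) = - \frac{11}{8} \approx -1.375$)
$t = - \frac{43}{8}$ ($t = -4 - \frac{11}{8} = - \frac{43}{8} \approx -5.375$)
$Y 9 + t = \left(-6\right) 9 - \frac{43}{8} = -54 - \frac{43}{8} = - \frac{475}{8}$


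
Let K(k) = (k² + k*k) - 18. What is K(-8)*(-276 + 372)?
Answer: 10560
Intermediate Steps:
K(k) = -18 + 2*k² (K(k) = (k² + k²) - 18 = 2*k² - 18 = -18 + 2*k²)
K(-8)*(-276 + 372) = (-18 + 2*(-8)²)*(-276 + 372) = (-18 + 2*64)*96 = (-18 + 128)*96 = 110*96 = 10560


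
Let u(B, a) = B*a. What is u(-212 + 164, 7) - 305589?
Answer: -305925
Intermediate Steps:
u(-212 + 164, 7) - 305589 = (-212 + 164)*7 - 305589 = -48*7 - 305589 = -336 - 305589 = -305925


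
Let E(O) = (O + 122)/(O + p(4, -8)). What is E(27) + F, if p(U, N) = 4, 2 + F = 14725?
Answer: 456562/31 ≈ 14728.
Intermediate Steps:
F = 14723 (F = -2 + 14725 = 14723)
E(O) = (122 + O)/(4 + O) (E(O) = (O + 122)/(O + 4) = (122 + O)/(4 + O))
E(27) + F = (122 + 27)/(4 + 27) + 14723 = 149/31 + 14723 = 456562/31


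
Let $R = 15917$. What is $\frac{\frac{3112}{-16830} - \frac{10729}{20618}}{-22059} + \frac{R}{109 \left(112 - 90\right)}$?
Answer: $\frac{1384513223356121}{208584954291285} \approx 6.6376$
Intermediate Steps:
$\frac{\frac{3112}{-16830} - \frac{10729}{20618}}{-22059} + \frac{R}{109 \left(112 - 90\right)} = \frac{\frac{3112}{-16830} - \frac{10729}{20618}}{-22059} + \frac{15917}{109 \left(112 - 90\right)} = \left(3112 \left(- \frac{1}{16830}\right) - \frac{10729}{20618}\right) \left(- \frac{1}{22059}\right) + \frac{15917}{109 \cdot 22} = \left(- \frac{1556}{8415} - \frac{10729}{20618}\right) \left(- \frac{1}{22059}\right) + \frac{15917}{2398} = \left(- \frac{122366143}{173500470}\right) \left(- \frac{1}{22059}\right) + 15917 \cdot \frac{1}{2398} = \frac{122366143}{3827246867730} + \frac{1447}{218} = \frac{1384513223356121}{208584954291285}$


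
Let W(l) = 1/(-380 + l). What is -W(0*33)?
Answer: 1/380 ≈ 0.0026316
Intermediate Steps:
-W(0*33) = -1/(-380 + 0*33) = -1/(-380 + 0) = -1/(-380) = -1*(-1/380) = 1/380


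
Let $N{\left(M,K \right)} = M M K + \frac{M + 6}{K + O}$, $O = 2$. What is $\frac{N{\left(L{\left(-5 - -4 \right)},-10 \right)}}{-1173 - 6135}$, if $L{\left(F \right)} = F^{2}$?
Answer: $\frac{1}{672} \approx 0.0014881$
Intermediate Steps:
$N{\left(M,K \right)} = K M^{2} + \frac{6 + M}{2 + K}$ ($N{\left(M,K \right)} = M M K + \frac{M + 6}{K + 2} = M^{2} K + \frac{6 + M}{2 + K} = K M^{2} + \frac{6 + M}{2 + K}$)
$\frac{N{\left(L{\left(-5 - -4 \right)},-10 \right)}}{-1173 - 6135} = \frac{\frac{1}{2 - 10} \left(6 + \left(-5 - -4\right)^{2} + \left(-10\right)^{2} \left(\left(-5 - -4\right)^{2}\right)^{2} + 2 \left(-10\right) \left(\left(-5 - -4\right)^{2}\right)^{2}\right)}{-1173 - 6135} = \frac{\frac{1}{-8} \left(6 + \left(-5 + 4\right)^{2} + 100 \left(\left(-5 + 4\right)^{2}\right)^{2} + 2 \left(-10\right) \left(\left(-5 + 4\right)^{2}\right)^{2}\right)}{-7308} = - \frac{\left(- \frac{1}{8}\right) \left(6 + \left(-1\right)^{2} + 100 \left(\left(-1\right)^{2}\right)^{2} + 2 \left(-10\right) \left(\left(-1\right)^{2}\right)^{2}\right)}{7308} = - \frac{\left(- \frac{1}{8}\right) \left(6 + 1 + 100 \cdot 1^{2} + 2 \left(-10\right) 1^{2}\right)}{7308} = - \frac{\left(- \frac{1}{8}\right) \left(6 + 1 + 100 \cdot 1 + 2 \left(-10\right) 1\right)}{7308} = - \frac{\left(- \frac{1}{8}\right) \left(6 + 1 + 100 - 20\right)}{7308} = - \frac{\left(- \frac{1}{8}\right) 87}{7308} = \left(- \frac{1}{7308}\right) \left(- \frac{87}{8}\right) = \frac{1}{672}$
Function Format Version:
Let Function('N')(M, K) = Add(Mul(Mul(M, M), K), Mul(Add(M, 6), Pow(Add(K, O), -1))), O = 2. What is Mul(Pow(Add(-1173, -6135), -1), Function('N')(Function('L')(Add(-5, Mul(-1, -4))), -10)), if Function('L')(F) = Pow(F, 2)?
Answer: Rational(1, 672) ≈ 0.0014881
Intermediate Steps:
Function('N')(M, K) = Add(Mul(K, Pow(M, 2)), Mul(Pow(Add(2, K), -1), Add(6, M))) (Function('N')(M, K) = Add(Mul(Mul(M, M), K), Mul(Add(M, 6), Pow(Add(K, 2), -1))) = Add(Mul(Pow(M, 2), K), Mul(Add(6, M), Pow(Add(2, K), -1))) = Add(Mul(K, Pow(M, 2)), Mul(Pow(Add(2, K), -1), Add(6, M))))
Mul(Pow(Add(-1173, -6135), -1), Function('N')(Function('L')(Add(-5, Mul(-1, -4))), -10)) = Mul(Pow(Add(-1173, -6135), -1), Mul(Pow(Add(2, -10), -1), Add(6, Pow(Add(-5, Mul(-1, -4)), 2), Mul(Pow(-10, 2), Pow(Pow(Add(-5, Mul(-1, -4)), 2), 2)), Mul(2, -10, Pow(Pow(Add(-5, Mul(-1, -4)), 2), 2))))) = Mul(Pow(-7308, -1), Mul(Pow(-8, -1), Add(6, Pow(Add(-5, 4), 2), Mul(100, Pow(Pow(Add(-5, 4), 2), 2)), Mul(2, -10, Pow(Pow(Add(-5, 4), 2), 2))))) = Mul(Rational(-1, 7308), Mul(Rational(-1, 8), Add(6, Pow(-1, 2), Mul(100, Pow(Pow(-1, 2), 2)), Mul(2, -10, Pow(Pow(-1, 2), 2))))) = Mul(Rational(-1, 7308), Mul(Rational(-1, 8), Add(6, 1, Mul(100, Pow(1, 2)), Mul(2, -10, Pow(1, 2))))) = Mul(Rational(-1, 7308), Mul(Rational(-1, 8), Add(6, 1, Mul(100, 1), Mul(2, -10, 1)))) = Mul(Rational(-1, 7308), Mul(Rational(-1, 8), Add(6, 1, 100, -20))) = Mul(Rational(-1, 7308), Mul(Rational(-1, 8), 87)) = Mul(Rational(-1, 7308), Rational(-87, 8)) = Rational(1, 672)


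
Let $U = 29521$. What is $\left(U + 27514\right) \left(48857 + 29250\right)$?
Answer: $4454832745$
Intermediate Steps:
$\left(U + 27514\right) \left(48857 + 29250\right) = \left(29521 + 27514\right) \left(48857 + 29250\right) = 57035 \cdot 78107 = 4454832745$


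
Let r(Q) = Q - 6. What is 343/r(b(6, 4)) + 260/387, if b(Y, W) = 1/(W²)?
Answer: -2099156/36765 ≈ -57.097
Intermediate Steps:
b(Y, W) = W⁻²
r(Q) = -6 + Q
343/r(b(6, 4)) + 260/387 = 343/(-6 + 4⁻²) + 260/387 = 343/(-6 + 1/16) + 260*(1/387) = 343/(-95/16) + 260/387 = 343*(-16/95) + 260/387 = -5488/95 + 260/387 = -2099156/36765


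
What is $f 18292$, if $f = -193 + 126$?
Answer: $-1225564$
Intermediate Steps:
$f = -67$
$f 18292 = \left(-67\right) 18292 = -1225564$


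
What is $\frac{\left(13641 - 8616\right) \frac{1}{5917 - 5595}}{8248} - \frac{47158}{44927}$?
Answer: $- \frac{125019099073}{119319642512} \approx -1.0478$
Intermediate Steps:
$\frac{\left(13641 - 8616\right) \frac{1}{5917 - 5595}}{8248} - \frac{47158}{44927} = \frac{5025}{5917 - 5595} \cdot \frac{1}{8248} - \frac{47158}{44927} = \frac{5025}{322} \cdot \frac{1}{8248} - \frac{47158}{44927} = \frac{5025}{2655856} - \frac{47158}{44927} = - \frac{125019099073}{119319642512}$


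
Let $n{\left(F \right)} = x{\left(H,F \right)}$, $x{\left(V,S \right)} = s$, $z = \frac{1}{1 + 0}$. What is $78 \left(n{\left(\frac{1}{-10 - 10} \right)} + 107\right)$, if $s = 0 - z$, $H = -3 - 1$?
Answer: $8268$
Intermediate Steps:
$z = 1$ ($z = 1^{-1} = 1$)
$H = -4$ ($H = -3 - 1 = -4$)
$s = -1$ ($s = 0 - 1 = -1$)
$x{\left(V,S \right)} = -1$
$n{\left(F \right)} = -1$
$78 \left(n{\left(\frac{1}{-10 - 10} \right)} + 107\right) = 78 \left(-1 + 107\right) = 78 \cdot 106 = 8268$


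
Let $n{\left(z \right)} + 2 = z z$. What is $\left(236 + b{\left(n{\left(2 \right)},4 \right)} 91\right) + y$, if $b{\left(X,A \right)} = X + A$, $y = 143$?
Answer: $925$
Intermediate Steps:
$n{\left(z \right)} = -2 + z^{2}$ ($n{\left(z \right)} = -2 + z z = -2 + z^{2}$)
$b{\left(X,A \right)} = A + X$
$\left(236 + b{\left(n{\left(2 \right)},4 \right)} 91\right) + y = \left(236 + \left(4 - \left(2 - 2^{2}\right)\right) 91\right) + 143 = \left(236 + \left(4 + \left(-2 + 4\right)\right) 91\right) + 143 = \left(236 + \left(4 + 2\right) 91\right) + 143 = \left(236 + 6 \cdot 91\right) + 143 = \left(236 + 546\right) + 143 = 782 + 143 = 925$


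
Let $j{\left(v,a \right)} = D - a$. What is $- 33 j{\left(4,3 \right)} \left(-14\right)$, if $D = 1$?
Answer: $-924$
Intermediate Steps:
$j{\left(v,a \right)} = 1 - a$
$- 33 j{\left(4,3 \right)} \left(-14\right) = - 33 \left(1 - 3\right) \left(-14\right) = \left(-33\right) \left(-2\right) \left(-14\right) = 66 \left(-14\right) = -924$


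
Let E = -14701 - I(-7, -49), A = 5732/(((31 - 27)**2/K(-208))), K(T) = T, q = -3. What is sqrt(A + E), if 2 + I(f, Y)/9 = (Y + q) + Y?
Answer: 9*I*sqrt(1090) ≈ 297.14*I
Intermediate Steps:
I(f, Y) = -45 + 18*Y (I(f, Y) = -18 + 9*((Y - 3) + Y) = -18 + 9*((-3 + Y) + Y) = -18 + 9*(-3 + 2*Y) = -18 + (-27 + 18*Y) = -45 + 18*Y)
A = -74516 (A = 5732/(((31 - 27)**2/(-208))) = 5732/((4**2*(-1/208))) = 5732/((16*(-1/208))) = 5732/(-1/13) = 5732*(-13) = -74516)
E = -13774 (E = -14701 - (-45 + 18*(-49)) = -14701 - (-45 - 882) = -14701 - 1*(-927) = -14701 + 927 = -13774)
sqrt(A + E) = sqrt(-74516 - 13774) = sqrt(-88290) = 9*I*sqrt(1090)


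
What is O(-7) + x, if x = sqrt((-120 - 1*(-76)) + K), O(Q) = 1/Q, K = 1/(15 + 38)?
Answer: -1/7 + 3*I*sqrt(13727)/53 ≈ -0.14286 + 6.6318*I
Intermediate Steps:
K = 1/53 ≈ 0.018868
O(Q) = 1/Q
x = 3*I*sqrt(13727)/53 (x = sqrt((-120 - 1*(-76)) + 1/53) = sqrt((-120 + 76) + 1/53) = sqrt(-44 + 1/53) = sqrt(-2331/53) = 3*I*sqrt(13727)/53 ≈ 6.6318*I)
O(-7) + x = 1/(-7) + 3*I*sqrt(13727)/53 = -1/7 + 3*I*sqrt(13727)/53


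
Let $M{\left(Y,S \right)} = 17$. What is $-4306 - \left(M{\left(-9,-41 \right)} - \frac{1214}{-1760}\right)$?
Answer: $- \frac{3804847}{880} \approx -4323.7$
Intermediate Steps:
$-4306 - \left(M{\left(-9,-41 \right)} - \frac{1214}{-1760}\right) = -4306 - \left(17 - \frac{1214}{-1760}\right) = -4306 - \left(17 - - \frac{607}{880}\right) = -4306 - \left(17 + \frac{607}{880}\right) = -4306 - \frac{15567}{880} = - \frac{3804847}{880}$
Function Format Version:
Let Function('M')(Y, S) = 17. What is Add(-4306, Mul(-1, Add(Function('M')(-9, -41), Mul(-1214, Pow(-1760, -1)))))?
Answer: Rational(-3804847, 880) ≈ -4323.7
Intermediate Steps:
Add(-4306, Mul(-1, Add(Function('M')(-9, -41), Mul(-1214, Pow(-1760, -1))))) = Add(-4306, Mul(-1, Add(17, Mul(-1214, Pow(-1760, -1))))) = Add(-4306, Mul(-1, Add(17, Mul(-1214, Rational(-1, 1760))))) = Add(-4306, Mul(-1, Add(17, Rational(607, 880)))) = Add(-4306, Mul(-1, Rational(15567, 880))) = Add(-4306, Rational(-15567, 880)) = Rational(-3804847, 880)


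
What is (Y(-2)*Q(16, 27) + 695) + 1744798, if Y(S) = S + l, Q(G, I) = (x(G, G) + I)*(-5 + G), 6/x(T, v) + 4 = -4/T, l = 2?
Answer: 1745493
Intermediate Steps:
x(T, v) = 6/(-4 - 4/T)
Q(G, I) = (-5 + G)*(I - 3*G/(2 + 2*G)) (Q(G, I) = (-3*G/(2 + 2*G) + I)*(-5 + G) = (I - 3*G/(2 + 2*G))*(-5 + G) = (-5 + G)*(I - 3*G/(2 + 2*G)))
Y(S) = 2 + S (Y(S) = S + 2 = 2 + S)
(Y(-2)*Q(16, 27) + 695) + 1744798 = ((2 - 2)*((-3*16**2 + 15*16 + 2*27*(1 + 16)*(-5 + 16))/(2*(1 + 16))) + 695) + 1744798 = (0*((1/2)*(-3*256 + 240 + 2*27*17*11)/17) + 695) + 1744798 = (0*((1/2)*(1/17)*(-768 + 240 + 10098)) + 695) + 1744798 = (0*((1/2)*(1/17)*9570) + 695) + 1744798 = (0*(4785/17) + 695) + 1744798 = (0 + 695) + 1744798 = 695 + 1744798 = 1745493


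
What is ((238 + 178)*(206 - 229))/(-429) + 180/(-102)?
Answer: 11522/561 ≈ 20.538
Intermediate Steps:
((238 + 178)*(206 - 229))/(-429) + 180/(-102) = (416*(-23))*(-1/429) + 180*(-1/102) = -9568*(-1/429) - 30/17 = 736/33 - 30/17 = 11522/561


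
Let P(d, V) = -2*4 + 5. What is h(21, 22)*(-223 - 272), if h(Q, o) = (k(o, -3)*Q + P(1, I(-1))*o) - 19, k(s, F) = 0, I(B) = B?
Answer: 42075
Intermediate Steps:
P(d, V) = -3 (P(d, V) = -8 + 5 = -3)
h(Q, o) = -19 - 3*o (h(Q, o) = (0*Q - 3*o) - 19 = (0 - 3*o) - 19 = -3*o - 19 = -19 - 3*o)
h(21, 22)*(-223 - 272) = (-19 - 3*22)*(-223 - 272) = (-19 - 66)*(-495) = -85*(-495) = 42075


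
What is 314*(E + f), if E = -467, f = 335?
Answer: -41448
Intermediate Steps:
314*(E + f) = 314*(-467 + 335) = 314*(-132) = -41448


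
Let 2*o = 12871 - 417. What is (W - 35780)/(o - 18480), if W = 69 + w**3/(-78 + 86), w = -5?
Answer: 285813/98024 ≈ 2.9157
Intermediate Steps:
o = 6227 (o = (12871 - 417)/2 = (1/2)*12454 = 6227)
W = 427/8 (W = 69 + (-5)**3/(-78 + 86) = 69 - 125/8 = 427/8 ≈ 53.375)
(W - 35780)/(o - 18480) = (427/8 - 35780)/(6227 - 18480) = -285813/8/(-12253) = -285813/8*(-1/12253) = 285813/98024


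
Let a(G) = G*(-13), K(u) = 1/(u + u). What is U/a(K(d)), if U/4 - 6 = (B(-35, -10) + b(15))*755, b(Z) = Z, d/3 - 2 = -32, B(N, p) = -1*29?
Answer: -7606080/13 ≈ -5.8508e+5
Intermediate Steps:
B(N, p) = -29
d = -90 (d = 6 + 3*(-32) = 6 - 96 = -90)
K(u) = 1/(2*u)
a(G) = -13*G
U = -42256 (U = 24 + 4*((-29 + 15)*755) = 24 + 4*(-14*755) = 24 + 4*(-10570) = 24 - 42280 = -42256)
U/a(K(d)) = -42256/((-13/(2*(-90)))) = -42256/((-13*(-1)/(2*90))) = -42256/((-13*(-1/180))) = -42256/13/180 = -42256*180/13 = -7606080/13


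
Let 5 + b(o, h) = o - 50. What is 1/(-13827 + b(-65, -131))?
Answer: -1/13947 ≈ -7.1700e-5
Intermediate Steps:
b(o, h) = -55 + o (b(o, h) = -5 + (o - 50) = -5 + (-50 + o) = -55 + o)
1/(-13827 + b(-65, -131)) = 1/(-13827 + (-55 - 65)) = 1/(-13827 - 120) = 1/(-13947) = -1/13947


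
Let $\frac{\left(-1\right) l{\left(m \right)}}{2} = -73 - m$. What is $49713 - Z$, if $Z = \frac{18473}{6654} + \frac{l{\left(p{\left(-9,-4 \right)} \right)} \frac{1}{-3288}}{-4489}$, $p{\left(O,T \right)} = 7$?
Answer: $\frac{67807453129279}{1364054474} \approx 49710.0$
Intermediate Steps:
$l{\left(m \right)} = 146 + 2 m$ ($l{\left(m \right)} = - 2 \left(-73 - m\right) = 146 + 2 m$)
$Z = \frac{3786936683}{1364054474}$ ($Z = \frac{18473}{6654} + \frac{\left(146 + 2 \cdot 7\right) \frac{1}{-3288}}{-4489} = 18473 \cdot \frac{1}{6654} + \left(146 + 14\right) \left(- \frac{1}{3288}\right) \left(- \frac{1}{4489}\right) = \frac{18473}{6654} + 160 \left(- \frac{1}{3288}\right) \left(- \frac{1}{4489}\right) = \frac{18473}{6654} - - \frac{20}{1844979} = \frac{18473}{6654} + \frac{20}{1844979} = \frac{3786936683}{1364054474} \approx 2.7762$)
$49713 - Z = 49713 - \frac{3786936683}{1364054474} = \frac{67807453129279}{1364054474}$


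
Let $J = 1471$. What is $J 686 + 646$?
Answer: $1009752$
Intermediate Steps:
$J 686 + 646 = 1471 \cdot 686 + 646 = 1009106 + 646 = 1009752$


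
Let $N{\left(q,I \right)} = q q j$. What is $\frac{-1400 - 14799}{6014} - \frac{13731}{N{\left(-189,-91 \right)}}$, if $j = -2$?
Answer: $- \frac{923291}{369117} \approx -2.5014$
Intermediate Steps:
$N{\left(q,I \right)} = - 2 q^{2}$ ($N{\left(q,I \right)} = q q \left(-2\right) = q^{2} \left(-2\right) = - 2 q^{2}$)
$\frac{-1400 - 14799}{6014} - \frac{13731}{N{\left(-189,-91 \right)}} = \frac{-1400 - 14799}{6014} - \frac{13731}{\left(-2\right) \left(-189\right)^{2}} = \left(-1400 - 14799\right) \frac{1}{6014} - \frac{13731}{\left(-2\right) 35721} = \left(-16199\right) \frac{1}{6014} - \frac{13731}{-71442} = - \frac{167}{62} - - \frac{4577}{23814} = - \frac{167}{62} + \frac{4577}{23814} = - \frac{923291}{369117}$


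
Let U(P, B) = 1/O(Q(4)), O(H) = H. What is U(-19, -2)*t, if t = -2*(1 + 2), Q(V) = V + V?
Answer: -3/4 ≈ -0.75000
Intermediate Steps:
Q(V) = 2*V
U(P, B) = 1/8 (U(P, B) = 1/(2*4) = 1/8)
t = -6 (t = -2*3 = -6)
U(-19, -2)*t = (1/8)*(-6) = -3/4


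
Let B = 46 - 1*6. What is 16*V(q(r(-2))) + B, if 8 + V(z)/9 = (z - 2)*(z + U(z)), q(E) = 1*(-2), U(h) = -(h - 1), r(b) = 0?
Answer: -1688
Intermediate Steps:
U(h) = 1 - h (U(h) = -(-1 + h) = 1 - h)
q(E) = -2
V(z) = -90 + 9*z (V(z) = -72 + 9*((z - 2)*(z + (1 - z))) = -72 + 9*((-2 + z)*1) = -72 + 9*(-2 + z) = -72 + (-18 + 9*z) = -90 + 9*z)
B = 40 (B = 46 - 6 = 40)
16*V(q(r(-2))) + B = 16*(-90 + 9*(-2)) + 40 = 16*(-90 - 18) + 40 = 16*(-108) + 40 = -1728 + 40 = -1688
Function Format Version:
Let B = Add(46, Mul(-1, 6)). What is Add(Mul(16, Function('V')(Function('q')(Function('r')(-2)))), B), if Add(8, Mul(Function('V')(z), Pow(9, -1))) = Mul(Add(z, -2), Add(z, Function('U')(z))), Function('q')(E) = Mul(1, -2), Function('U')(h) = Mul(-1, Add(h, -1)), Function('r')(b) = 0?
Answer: -1688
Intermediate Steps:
Function('U')(h) = Add(1, Mul(-1, h)) (Function('U')(h) = Mul(-1, Add(-1, h)) = Add(1, Mul(-1, h)))
Function('q')(E) = -2
Function('V')(z) = Add(-90, Mul(9, z)) (Function('V')(z) = Add(-72, Mul(9, Mul(Add(z, -2), Add(z, Add(1, Mul(-1, z)))))) = Add(-72, Mul(9, Mul(Add(-2, z), 1))) = Add(-72, Mul(9, Add(-2, z))) = Add(-72, Add(-18, Mul(9, z))) = Add(-90, Mul(9, z)))
B = 40 (B = Add(46, -6) = 40)
Add(Mul(16, Function('V')(Function('q')(Function('r')(-2)))), B) = Add(Mul(16, Add(-90, Mul(9, -2))), 40) = Add(Mul(16, Add(-90, -18)), 40) = Add(Mul(16, -108), 40) = Add(-1728, 40) = -1688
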